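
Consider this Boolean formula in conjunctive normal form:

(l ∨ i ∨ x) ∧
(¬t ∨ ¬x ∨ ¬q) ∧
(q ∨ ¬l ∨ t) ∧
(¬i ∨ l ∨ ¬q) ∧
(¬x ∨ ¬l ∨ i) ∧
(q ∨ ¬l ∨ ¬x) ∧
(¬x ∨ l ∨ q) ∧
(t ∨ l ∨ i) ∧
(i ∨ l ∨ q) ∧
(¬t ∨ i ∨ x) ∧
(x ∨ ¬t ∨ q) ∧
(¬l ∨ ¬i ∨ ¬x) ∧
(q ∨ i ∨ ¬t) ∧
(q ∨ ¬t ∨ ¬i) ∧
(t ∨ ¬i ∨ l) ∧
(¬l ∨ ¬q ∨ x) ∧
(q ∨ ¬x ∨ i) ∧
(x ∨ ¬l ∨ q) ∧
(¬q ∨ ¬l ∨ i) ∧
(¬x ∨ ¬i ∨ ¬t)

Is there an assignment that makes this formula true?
No

No, the formula is not satisfiable.

No assignment of truth values to the variables can make all 20 clauses true simultaneously.

The formula is UNSAT (unsatisfiable).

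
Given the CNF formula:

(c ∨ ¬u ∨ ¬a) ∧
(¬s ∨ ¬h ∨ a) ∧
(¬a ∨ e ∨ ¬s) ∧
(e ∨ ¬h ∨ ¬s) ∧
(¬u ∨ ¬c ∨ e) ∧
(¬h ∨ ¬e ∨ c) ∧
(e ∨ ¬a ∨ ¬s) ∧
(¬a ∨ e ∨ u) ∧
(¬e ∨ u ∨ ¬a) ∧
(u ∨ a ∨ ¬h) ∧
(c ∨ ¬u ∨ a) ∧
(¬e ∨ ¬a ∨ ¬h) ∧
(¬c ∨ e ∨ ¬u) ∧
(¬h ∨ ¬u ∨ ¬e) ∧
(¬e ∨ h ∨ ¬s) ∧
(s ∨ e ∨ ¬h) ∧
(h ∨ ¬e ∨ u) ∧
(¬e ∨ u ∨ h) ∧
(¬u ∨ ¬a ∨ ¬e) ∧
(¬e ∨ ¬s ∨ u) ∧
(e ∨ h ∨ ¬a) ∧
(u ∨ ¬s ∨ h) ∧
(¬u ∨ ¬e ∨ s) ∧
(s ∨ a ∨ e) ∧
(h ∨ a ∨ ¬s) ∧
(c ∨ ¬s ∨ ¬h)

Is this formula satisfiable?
No

No, the formula is not satisfiable.

No assignment of truth values to the variables can make all 26 clauses true simultaneously.

The formula is UNSAT (unsatisfiable).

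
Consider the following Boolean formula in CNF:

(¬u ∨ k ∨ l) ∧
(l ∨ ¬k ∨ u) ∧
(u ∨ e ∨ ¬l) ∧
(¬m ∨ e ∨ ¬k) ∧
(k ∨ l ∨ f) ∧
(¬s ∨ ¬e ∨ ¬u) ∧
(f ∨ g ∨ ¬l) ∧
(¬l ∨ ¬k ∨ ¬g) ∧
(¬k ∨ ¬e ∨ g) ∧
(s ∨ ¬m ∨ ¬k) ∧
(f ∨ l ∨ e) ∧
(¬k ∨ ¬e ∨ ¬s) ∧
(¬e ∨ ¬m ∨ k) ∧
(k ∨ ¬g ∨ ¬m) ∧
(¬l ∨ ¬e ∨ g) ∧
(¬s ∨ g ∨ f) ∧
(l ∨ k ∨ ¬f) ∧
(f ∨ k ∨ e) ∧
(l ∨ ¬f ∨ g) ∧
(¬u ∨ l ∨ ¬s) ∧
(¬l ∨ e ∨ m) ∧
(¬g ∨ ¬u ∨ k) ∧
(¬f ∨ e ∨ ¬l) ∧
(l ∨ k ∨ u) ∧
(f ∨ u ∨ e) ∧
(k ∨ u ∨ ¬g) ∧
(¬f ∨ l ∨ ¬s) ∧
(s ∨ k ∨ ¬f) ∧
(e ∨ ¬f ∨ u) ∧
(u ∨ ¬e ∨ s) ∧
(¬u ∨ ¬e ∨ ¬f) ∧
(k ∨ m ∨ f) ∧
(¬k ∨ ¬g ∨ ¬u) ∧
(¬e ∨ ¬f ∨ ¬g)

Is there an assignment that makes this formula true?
No

No, the formula is not satisfiable.

No assignment of truth values to the variables can make all 34 clauses true simultaneously.

The formula is UNSAT (unsatisfiable).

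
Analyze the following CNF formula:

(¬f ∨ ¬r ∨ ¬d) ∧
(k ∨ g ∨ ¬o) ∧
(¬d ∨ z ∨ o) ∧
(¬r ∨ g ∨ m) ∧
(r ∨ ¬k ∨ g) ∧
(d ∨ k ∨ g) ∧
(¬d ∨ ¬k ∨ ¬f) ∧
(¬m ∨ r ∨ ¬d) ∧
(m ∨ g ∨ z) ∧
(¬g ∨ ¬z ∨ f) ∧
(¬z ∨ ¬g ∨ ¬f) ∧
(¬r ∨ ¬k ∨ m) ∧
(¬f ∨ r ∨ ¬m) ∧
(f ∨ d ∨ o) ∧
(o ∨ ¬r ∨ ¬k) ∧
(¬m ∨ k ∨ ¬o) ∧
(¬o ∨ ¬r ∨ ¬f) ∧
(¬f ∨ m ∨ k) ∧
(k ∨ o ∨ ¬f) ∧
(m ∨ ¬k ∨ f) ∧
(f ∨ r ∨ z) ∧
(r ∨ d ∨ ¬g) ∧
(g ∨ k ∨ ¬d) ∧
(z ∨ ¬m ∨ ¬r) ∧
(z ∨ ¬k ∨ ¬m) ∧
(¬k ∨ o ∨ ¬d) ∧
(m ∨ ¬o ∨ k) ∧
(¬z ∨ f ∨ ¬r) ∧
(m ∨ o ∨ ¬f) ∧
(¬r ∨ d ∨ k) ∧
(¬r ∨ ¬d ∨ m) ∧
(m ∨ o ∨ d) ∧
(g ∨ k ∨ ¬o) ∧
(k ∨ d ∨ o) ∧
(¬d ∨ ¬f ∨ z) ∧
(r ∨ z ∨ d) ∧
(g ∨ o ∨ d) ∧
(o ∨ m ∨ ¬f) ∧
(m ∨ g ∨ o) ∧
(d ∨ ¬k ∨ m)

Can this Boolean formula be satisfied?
No

No, the formula is not satisfiable.

No assignment of truth values to the variables can make all 40 clauses true simultaneously.

The formula is UNSAT (unsatisfiable).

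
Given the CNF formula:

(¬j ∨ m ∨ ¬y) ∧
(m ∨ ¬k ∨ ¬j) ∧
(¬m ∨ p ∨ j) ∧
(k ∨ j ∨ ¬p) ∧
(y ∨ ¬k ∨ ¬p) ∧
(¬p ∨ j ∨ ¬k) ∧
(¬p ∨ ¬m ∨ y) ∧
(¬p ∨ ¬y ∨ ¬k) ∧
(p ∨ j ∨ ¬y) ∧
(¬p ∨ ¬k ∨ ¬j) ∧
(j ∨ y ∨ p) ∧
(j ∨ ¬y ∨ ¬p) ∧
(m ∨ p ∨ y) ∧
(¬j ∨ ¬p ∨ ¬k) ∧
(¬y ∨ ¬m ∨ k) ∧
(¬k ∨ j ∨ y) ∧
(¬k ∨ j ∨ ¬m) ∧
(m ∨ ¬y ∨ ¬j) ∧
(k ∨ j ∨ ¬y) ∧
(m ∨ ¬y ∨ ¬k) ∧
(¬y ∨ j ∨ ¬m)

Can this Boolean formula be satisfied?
Yes

Yes, the formula is satisfiable.

One satisfying assignment is: m=True, j=True, k=False, y=False, p=False

Verification: With this assignment, all 21 clauses evaluate to true.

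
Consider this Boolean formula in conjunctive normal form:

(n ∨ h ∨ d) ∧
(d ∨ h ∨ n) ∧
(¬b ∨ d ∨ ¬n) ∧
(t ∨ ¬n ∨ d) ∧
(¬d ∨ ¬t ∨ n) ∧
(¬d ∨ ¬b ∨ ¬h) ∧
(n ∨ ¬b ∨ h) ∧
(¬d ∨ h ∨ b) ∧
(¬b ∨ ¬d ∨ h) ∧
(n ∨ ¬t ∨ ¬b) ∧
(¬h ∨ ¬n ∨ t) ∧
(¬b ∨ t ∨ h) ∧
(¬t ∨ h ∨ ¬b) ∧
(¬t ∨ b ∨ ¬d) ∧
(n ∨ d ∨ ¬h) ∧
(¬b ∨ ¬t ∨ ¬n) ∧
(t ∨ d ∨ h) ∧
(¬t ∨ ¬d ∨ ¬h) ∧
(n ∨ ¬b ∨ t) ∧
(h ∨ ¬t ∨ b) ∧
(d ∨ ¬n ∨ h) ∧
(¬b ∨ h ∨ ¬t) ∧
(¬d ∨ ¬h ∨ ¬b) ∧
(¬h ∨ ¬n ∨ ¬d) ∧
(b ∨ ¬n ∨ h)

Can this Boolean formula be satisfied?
Yes

Yes, the formula is satisfiable.

One satisfying assignment is: h=True, b=False, t=False, d=True, n=False

Verification: With this assignment, all 25 clauses evaluate to true.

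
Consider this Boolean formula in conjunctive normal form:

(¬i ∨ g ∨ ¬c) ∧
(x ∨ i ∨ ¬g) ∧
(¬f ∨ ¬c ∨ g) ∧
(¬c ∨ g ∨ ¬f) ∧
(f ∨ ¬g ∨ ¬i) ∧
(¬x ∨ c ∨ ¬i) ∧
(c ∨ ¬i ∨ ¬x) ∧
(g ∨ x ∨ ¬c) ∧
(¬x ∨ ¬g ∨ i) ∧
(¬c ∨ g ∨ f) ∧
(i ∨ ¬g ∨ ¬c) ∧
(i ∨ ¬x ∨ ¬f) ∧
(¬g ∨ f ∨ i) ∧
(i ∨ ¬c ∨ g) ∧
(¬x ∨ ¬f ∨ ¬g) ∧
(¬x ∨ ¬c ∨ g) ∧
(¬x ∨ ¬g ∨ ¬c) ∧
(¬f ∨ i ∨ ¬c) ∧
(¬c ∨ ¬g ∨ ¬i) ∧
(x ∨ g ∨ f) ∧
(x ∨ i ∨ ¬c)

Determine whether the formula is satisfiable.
Yes

Yes, the formula is satisfiable.

One satisfying assignment is: g=False, c=False, x=True, f=False, i=False

Verification: With this assignment, all 21 clauses evaluate to true.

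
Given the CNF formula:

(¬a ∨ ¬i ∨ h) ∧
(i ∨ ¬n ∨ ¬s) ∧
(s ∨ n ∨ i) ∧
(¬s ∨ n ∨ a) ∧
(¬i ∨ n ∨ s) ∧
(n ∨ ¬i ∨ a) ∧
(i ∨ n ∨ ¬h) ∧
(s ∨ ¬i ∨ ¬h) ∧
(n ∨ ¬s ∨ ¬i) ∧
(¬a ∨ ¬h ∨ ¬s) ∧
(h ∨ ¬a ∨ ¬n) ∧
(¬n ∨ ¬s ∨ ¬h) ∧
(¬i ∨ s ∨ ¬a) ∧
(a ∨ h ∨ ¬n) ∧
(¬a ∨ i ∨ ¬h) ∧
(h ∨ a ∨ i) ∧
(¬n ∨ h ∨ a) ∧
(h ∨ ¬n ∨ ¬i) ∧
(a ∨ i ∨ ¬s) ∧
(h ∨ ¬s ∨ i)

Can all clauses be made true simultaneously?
Yes

Yes, the formula is satisfiable.

One satisfying assignment is: n=True, a=False, h=True, s=False, i=False

Verification: With this assignment, all 20 clauses evaluate to true.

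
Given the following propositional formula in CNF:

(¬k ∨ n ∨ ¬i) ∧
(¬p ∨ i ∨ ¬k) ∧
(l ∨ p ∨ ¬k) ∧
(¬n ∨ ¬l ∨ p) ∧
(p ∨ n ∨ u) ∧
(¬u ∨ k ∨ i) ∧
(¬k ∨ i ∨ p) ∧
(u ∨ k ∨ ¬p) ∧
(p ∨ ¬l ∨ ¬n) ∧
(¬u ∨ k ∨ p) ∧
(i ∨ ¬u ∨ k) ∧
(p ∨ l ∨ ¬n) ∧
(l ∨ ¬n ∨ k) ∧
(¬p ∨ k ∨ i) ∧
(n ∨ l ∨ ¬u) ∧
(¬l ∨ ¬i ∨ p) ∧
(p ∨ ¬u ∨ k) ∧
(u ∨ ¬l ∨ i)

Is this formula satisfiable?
Yes

Yes, the formula is satisfiable.

One satisfying assignment is: u=False, k=True, p=True, i=True, l=False, n=True

Verification: With this assignment, all 18 clauses evaluate to true.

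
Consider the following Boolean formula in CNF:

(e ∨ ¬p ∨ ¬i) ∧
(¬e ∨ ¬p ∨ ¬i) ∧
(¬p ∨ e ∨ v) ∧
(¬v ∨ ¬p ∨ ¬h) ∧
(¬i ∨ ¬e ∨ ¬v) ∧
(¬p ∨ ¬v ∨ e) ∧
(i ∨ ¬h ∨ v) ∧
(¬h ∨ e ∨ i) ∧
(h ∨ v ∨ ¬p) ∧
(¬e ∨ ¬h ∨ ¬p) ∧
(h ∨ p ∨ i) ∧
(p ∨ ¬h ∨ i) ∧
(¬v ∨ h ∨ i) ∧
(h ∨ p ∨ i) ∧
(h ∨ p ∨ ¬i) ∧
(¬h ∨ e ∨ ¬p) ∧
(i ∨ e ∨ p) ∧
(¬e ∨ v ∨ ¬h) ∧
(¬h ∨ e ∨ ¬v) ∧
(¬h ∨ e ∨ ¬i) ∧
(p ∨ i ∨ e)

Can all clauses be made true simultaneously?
No

No, the formula is not satisfiable.

No assignment of truth values to the variables can make all 21 clauses true simultaneously.

The formula is UNSAT (unsatisfiable).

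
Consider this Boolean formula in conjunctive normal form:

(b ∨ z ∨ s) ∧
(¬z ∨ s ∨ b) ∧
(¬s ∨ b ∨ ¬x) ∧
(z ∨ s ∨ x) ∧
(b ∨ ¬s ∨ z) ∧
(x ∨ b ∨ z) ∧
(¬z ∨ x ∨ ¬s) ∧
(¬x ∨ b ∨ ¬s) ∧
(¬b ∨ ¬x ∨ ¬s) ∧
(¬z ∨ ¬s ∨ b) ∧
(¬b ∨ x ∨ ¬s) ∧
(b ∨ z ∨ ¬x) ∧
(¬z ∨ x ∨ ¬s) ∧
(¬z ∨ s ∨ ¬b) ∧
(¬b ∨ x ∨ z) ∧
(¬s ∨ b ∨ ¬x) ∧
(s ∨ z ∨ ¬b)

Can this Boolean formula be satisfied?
No

No, the formula is not satisfiable.

No assignment of truth values to the variables can make all 17 clauses true simultaneously.

The formula is UNSAT (unsatisfiable).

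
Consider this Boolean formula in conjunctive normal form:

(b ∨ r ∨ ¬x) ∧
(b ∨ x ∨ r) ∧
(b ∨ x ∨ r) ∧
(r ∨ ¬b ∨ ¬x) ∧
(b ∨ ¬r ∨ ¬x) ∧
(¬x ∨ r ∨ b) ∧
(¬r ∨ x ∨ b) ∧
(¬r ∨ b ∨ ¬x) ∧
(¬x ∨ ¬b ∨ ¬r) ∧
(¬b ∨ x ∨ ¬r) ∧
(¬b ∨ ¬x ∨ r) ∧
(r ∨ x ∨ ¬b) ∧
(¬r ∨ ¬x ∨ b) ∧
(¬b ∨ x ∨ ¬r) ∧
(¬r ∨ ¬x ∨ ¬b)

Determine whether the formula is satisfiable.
No

No, the formula is not satisfiable.

No assignment of truth values to the variables can make all 15 clauses true simultaneously.

The formula is UNSAT (unsatisfiable).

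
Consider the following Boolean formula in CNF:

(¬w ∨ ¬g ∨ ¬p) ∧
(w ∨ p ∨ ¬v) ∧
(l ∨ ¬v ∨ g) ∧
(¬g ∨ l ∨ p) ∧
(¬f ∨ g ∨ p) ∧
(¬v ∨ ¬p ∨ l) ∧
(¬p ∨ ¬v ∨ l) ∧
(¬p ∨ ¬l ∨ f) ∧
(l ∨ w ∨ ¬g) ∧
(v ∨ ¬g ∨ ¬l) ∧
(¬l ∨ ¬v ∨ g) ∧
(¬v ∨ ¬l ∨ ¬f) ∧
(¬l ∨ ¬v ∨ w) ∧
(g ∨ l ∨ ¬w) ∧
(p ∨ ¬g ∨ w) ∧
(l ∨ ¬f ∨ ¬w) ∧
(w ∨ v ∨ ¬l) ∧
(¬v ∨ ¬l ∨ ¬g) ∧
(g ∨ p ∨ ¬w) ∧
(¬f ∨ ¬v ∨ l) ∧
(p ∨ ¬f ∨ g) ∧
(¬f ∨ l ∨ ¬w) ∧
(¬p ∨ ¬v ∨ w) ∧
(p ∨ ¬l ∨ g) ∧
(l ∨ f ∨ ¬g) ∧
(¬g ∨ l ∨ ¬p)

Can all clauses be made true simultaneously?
Yes

Yes, the formula is satisfiable.

One satisfying assignment is: w=False, l=False, p=False, f=False, v=False, g=False

Verification: With this assignment, all 26 clauses evaluate to true.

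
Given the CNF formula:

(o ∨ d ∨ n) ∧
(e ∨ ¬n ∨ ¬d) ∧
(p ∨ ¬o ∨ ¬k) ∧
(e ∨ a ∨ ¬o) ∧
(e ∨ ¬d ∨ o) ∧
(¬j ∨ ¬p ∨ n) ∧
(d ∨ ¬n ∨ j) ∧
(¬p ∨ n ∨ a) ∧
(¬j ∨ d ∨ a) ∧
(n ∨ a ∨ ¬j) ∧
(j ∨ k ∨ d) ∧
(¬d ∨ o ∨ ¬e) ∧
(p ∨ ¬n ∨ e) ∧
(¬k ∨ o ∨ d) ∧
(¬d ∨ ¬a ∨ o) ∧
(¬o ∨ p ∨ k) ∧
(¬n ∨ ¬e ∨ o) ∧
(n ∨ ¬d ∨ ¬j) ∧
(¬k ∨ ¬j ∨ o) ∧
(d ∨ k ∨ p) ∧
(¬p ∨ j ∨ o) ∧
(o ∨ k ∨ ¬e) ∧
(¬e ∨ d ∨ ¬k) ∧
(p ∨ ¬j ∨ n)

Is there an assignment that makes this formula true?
Yes

Yes, the formula is satisfiable.

One satisfying assignment is: n=False, e=True, p=True, j=False, o=True, d=True, a=True, k=False

Verification: With this assignment, all 24 clauses evaluate to true.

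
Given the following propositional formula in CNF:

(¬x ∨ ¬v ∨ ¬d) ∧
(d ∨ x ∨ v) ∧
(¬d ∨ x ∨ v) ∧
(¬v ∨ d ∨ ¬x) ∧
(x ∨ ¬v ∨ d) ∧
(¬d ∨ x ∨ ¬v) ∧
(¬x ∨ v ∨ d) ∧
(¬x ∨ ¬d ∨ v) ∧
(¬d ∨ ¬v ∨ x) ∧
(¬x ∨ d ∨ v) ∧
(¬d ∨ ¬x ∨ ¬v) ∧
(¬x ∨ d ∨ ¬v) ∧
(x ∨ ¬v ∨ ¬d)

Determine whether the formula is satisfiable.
No

No, the formula is not satisfiable.

No assignment of truth values to the variables can make all 13 clauses true simultaneously.

The formula is UNSAT (unsatisfiable).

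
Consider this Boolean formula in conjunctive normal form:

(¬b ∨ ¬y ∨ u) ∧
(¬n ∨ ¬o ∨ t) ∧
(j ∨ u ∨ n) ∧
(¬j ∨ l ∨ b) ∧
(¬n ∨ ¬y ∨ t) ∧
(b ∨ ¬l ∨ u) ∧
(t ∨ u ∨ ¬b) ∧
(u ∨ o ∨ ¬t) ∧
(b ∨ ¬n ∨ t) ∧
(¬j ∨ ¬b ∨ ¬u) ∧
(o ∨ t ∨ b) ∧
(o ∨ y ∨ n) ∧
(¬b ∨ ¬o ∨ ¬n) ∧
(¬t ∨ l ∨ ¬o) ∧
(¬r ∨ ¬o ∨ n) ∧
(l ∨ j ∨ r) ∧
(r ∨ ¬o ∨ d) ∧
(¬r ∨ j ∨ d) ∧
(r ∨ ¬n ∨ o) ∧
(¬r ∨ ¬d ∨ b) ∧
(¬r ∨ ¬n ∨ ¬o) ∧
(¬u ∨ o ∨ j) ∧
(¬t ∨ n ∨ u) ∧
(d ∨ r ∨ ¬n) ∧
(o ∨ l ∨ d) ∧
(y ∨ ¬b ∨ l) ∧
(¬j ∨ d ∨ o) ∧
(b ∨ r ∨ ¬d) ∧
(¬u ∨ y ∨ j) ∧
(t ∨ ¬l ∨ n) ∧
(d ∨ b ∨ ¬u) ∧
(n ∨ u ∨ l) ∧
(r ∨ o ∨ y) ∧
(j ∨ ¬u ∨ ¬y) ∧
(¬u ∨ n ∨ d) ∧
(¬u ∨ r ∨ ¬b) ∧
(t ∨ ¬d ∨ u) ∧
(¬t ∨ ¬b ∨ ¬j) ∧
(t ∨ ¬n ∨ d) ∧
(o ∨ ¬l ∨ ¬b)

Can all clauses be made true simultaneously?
No

No, the formula is not satisfiable.

No assignment of truth values to the variables can make all 40 clauses true simultaneously.

The formula is UNSAT (unsatisfiable).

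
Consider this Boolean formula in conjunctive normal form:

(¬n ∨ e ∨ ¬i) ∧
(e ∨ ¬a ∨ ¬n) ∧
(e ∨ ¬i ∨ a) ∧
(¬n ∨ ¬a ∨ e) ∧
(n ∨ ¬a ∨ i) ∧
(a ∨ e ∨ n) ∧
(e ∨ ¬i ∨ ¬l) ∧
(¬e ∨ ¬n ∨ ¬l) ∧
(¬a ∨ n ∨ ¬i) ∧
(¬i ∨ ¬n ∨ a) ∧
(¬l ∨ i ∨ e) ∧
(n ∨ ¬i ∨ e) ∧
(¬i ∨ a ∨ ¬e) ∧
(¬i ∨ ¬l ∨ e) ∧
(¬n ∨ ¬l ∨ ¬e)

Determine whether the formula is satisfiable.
Yes

Yes, the formula is satisfiable.

One satisfying assignment is: l=False, e=False, a=False, i=False, n=True

Verification: With this assignment, all 15 clauses evaluate to true.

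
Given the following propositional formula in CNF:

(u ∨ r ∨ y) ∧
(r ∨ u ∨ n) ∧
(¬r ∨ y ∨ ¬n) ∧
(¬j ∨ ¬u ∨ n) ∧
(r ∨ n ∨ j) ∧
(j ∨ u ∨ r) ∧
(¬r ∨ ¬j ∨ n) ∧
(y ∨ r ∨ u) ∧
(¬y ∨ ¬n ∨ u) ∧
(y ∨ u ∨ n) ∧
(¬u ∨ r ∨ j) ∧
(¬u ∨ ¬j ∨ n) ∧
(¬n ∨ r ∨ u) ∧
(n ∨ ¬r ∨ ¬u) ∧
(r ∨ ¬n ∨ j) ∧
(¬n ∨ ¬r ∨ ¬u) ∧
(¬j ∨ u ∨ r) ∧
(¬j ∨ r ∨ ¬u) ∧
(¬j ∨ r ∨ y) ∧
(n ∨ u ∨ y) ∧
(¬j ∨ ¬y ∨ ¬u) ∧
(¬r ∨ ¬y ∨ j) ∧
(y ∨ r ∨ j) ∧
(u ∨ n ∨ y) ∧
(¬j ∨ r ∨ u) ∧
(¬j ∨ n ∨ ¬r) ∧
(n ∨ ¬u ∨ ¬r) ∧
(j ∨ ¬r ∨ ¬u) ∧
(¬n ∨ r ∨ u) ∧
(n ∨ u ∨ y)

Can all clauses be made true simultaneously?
No

No, the formula is not satisfiable.

No assignment of truth values to the variables can make all 30 clauses true simultaneously.

The formula is UNSAT (unsatisfiable).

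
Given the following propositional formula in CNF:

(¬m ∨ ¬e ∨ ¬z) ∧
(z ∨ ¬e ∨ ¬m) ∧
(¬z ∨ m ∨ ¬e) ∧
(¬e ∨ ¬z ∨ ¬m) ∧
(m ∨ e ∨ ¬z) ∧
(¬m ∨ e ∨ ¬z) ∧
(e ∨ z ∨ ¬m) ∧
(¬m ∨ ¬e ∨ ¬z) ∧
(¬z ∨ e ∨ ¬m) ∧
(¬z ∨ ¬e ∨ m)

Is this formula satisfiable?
Yes

Yes, the formula is satisfiable.

One satisfying assignment is: m=False, z=False, e=False

Verification: With this assignment, all 10 clauses evaluate to true.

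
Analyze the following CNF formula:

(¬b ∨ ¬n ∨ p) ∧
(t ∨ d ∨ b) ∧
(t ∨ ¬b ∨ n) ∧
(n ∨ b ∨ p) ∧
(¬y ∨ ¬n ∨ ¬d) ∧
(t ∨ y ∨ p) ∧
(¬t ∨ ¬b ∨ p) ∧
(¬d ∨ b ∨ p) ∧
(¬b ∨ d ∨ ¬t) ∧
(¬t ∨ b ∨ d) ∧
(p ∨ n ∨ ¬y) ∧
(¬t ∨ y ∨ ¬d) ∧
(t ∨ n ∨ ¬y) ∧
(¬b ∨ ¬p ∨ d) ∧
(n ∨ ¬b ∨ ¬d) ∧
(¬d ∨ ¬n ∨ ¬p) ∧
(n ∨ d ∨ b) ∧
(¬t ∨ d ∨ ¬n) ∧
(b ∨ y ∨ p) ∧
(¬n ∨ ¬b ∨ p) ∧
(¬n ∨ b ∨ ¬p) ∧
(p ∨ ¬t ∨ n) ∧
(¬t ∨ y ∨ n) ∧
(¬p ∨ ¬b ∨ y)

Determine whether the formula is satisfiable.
Yes

Yes, the formula is satisfiable.

One satisfying assignment is: b=False, d=True, y=False, n=False, t=False, p=True

Verification: With this assignment, all 24 clauses evaluate to true.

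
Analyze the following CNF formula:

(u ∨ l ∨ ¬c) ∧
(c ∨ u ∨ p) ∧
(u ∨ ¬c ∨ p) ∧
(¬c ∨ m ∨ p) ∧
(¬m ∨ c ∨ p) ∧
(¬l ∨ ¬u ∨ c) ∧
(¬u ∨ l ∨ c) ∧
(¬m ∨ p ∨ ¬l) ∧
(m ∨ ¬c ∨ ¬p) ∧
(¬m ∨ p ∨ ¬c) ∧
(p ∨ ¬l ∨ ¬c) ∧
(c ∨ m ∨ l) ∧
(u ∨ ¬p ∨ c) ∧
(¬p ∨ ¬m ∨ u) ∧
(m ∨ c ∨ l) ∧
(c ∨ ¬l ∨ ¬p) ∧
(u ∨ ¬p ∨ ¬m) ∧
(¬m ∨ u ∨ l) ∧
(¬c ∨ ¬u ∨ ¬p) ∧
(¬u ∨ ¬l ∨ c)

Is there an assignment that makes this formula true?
No

No, the formula is not satisfiable.

No assignment of truth values to the variables can make all 20 clauses true simultaneously.

The formula is UNSAT (unsatisfiable).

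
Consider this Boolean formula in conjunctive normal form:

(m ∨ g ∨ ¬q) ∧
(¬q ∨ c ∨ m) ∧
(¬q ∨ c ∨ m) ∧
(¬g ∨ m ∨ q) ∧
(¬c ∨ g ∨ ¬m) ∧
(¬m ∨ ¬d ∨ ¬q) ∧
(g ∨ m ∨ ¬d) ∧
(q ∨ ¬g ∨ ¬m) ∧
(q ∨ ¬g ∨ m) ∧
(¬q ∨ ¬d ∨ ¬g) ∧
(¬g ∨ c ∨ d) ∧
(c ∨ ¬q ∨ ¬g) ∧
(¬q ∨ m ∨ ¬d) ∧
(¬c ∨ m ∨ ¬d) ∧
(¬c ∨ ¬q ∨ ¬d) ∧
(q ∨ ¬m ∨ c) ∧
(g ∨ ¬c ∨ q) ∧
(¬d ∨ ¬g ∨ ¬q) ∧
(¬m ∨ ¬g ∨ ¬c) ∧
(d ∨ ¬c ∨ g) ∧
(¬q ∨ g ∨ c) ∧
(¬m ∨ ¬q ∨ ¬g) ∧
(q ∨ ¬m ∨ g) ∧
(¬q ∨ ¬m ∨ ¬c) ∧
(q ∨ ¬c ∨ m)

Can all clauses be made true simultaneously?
Yes

Yes, the formula is satisfiable.

One satisfying assignment is: c=False, m=False, g=False, d=False, q=False

Verification: With this assignment, all 25 clauses evaluate to true.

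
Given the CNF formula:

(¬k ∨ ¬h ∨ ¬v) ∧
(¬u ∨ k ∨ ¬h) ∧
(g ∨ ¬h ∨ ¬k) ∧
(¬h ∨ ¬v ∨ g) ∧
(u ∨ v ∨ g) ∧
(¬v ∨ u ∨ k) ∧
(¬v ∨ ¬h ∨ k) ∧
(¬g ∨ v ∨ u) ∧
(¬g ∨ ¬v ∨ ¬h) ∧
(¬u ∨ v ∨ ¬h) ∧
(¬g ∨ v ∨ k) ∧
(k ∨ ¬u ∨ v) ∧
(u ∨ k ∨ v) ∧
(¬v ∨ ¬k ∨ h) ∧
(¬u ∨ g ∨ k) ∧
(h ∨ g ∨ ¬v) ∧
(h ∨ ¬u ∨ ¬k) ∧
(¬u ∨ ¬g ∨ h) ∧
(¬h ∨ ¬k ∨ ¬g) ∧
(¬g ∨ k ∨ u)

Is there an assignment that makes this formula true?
No

No, the formula is not satisfiable.

No assignment of truth values to the variables can make all 20 clauses true simultaneously.

The formula is UNSAT (unsatisfiable).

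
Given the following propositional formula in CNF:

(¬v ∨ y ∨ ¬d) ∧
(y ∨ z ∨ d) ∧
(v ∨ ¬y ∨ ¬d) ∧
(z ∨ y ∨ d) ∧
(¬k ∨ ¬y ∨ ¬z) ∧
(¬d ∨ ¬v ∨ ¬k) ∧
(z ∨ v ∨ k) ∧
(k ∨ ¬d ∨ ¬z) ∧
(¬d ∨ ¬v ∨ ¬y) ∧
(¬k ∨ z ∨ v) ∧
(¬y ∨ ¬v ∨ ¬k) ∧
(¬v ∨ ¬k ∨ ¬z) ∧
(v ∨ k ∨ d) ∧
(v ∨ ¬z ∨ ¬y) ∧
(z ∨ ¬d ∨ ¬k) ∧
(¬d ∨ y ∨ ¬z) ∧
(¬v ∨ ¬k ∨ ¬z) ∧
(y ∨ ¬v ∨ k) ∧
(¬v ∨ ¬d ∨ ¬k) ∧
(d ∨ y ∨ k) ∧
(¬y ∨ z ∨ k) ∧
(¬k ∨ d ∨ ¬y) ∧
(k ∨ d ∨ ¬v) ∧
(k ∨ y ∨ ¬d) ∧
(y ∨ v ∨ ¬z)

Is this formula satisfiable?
No

No, the formula is not satisfiable.

No assignment of truth values to the variables can make all 25 clauses true simultaneously.

The formula is UNSAT (unsatisfiable).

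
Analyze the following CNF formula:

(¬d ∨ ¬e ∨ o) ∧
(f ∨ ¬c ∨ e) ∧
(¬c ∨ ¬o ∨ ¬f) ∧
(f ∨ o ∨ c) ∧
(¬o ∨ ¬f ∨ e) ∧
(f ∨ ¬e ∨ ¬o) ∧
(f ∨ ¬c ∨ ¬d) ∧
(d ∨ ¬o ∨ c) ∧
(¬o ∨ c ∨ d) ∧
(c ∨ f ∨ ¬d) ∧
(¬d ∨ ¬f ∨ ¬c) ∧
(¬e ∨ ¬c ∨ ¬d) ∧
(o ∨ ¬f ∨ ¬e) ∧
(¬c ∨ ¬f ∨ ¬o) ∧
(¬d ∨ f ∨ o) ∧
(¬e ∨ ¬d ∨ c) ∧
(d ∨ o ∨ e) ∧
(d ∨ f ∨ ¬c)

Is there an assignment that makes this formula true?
Yes

Yes, the formula is satisfiable.

One satisfying assignment is: o=False, d=True, e=False, c=False, f=True

Verification: With this assignment, all 18 clauses evaluate to true.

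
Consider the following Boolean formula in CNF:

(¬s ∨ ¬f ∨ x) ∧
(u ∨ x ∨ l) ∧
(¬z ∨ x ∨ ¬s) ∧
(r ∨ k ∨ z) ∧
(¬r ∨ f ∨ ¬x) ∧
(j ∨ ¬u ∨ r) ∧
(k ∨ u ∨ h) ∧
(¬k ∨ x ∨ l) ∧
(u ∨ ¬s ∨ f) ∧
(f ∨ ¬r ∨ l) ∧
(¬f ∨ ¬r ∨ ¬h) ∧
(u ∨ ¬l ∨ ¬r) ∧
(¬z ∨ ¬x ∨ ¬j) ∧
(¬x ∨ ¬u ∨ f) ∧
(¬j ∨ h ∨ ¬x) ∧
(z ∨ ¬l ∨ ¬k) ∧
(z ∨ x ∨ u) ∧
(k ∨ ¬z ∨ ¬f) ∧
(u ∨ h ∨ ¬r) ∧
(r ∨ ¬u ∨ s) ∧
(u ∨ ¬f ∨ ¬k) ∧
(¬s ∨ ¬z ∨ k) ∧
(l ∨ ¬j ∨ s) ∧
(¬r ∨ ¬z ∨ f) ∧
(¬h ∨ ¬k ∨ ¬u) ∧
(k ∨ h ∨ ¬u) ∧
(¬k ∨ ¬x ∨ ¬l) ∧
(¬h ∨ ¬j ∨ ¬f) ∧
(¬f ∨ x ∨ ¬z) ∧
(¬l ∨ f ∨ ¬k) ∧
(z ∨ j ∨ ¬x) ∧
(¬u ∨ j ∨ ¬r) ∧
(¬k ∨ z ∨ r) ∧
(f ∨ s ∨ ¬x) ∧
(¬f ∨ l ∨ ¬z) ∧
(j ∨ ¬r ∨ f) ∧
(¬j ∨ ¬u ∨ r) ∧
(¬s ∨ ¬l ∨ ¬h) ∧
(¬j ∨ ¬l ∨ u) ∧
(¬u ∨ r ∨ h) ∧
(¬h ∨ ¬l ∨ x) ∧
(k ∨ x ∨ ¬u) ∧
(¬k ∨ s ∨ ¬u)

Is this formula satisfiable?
No

No, the formula is not satisfiable.

No assignment of truth values to the variables can make all 43 clauses true simultaneously.

The formula is UNSAT (unsatisfiable).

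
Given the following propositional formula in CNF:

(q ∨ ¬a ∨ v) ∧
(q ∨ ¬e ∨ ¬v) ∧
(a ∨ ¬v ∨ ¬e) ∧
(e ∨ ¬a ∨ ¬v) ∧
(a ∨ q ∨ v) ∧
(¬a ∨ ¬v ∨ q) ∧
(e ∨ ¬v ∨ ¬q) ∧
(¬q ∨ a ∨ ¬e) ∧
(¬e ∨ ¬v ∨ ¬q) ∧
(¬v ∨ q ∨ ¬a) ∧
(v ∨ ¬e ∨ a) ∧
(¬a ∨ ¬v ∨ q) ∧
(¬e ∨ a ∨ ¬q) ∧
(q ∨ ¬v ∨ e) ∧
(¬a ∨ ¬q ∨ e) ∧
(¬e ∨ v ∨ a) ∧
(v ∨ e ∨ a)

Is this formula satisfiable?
Yes

Yes, the formula is satisfiable.

One satisfying assignment is: e=True, q=True, a=True, v=False

Verification: With this assignment, all 17 clauses evaluate to true.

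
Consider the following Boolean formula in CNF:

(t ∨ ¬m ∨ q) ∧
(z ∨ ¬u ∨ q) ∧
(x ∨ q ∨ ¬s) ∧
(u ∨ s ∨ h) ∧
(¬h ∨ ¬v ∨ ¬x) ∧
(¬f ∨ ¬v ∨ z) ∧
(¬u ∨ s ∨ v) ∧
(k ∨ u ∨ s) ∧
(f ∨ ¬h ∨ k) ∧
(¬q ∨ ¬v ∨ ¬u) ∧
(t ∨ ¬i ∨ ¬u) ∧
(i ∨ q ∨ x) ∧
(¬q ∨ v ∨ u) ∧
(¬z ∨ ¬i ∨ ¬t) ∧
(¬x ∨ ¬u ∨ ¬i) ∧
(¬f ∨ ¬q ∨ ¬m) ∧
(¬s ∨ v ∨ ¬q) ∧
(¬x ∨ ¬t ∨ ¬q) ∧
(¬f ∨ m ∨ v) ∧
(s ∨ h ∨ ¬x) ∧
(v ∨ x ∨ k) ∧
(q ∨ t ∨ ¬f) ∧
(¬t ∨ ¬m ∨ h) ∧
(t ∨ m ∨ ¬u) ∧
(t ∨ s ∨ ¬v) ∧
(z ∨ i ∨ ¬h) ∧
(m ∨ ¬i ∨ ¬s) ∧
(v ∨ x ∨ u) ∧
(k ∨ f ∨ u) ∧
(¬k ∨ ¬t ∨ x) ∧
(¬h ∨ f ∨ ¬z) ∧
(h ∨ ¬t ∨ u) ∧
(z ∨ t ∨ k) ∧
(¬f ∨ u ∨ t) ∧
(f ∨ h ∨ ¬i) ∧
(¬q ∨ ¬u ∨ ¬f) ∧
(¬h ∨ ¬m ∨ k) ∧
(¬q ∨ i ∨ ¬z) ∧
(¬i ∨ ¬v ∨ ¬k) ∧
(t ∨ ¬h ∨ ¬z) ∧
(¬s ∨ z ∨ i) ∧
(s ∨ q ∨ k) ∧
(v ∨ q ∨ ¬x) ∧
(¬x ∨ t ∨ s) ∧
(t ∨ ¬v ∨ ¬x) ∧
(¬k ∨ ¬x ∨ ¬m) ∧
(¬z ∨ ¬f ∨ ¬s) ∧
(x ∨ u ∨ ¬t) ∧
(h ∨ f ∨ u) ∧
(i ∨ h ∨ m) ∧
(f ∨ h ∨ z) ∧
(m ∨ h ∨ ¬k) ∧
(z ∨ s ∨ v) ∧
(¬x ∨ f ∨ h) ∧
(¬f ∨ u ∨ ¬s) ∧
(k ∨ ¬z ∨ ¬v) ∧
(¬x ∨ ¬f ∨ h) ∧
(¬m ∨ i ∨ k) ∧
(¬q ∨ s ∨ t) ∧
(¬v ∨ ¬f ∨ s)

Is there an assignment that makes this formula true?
No

No, the formula is not satisfiable.

No assignment of truth values to the variables can make all 60 clauses true simultaneously.

The formula is UNSAT (unsatisfiable).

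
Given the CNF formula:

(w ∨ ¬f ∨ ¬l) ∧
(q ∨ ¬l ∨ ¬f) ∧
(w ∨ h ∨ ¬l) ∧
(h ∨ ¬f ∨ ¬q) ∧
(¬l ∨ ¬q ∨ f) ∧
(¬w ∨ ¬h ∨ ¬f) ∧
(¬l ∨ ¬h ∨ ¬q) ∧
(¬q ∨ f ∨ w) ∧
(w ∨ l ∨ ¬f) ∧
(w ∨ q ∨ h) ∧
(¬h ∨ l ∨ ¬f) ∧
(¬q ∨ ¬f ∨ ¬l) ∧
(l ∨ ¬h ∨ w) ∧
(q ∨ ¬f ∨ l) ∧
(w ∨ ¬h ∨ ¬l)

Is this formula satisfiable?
Yes

Yes, the formula is satisfiable.

One satisfying assignment is: l=False, h=False, f=False, q=False, w=True

Verification: With this assignment, all 15 clauses evaluate to true.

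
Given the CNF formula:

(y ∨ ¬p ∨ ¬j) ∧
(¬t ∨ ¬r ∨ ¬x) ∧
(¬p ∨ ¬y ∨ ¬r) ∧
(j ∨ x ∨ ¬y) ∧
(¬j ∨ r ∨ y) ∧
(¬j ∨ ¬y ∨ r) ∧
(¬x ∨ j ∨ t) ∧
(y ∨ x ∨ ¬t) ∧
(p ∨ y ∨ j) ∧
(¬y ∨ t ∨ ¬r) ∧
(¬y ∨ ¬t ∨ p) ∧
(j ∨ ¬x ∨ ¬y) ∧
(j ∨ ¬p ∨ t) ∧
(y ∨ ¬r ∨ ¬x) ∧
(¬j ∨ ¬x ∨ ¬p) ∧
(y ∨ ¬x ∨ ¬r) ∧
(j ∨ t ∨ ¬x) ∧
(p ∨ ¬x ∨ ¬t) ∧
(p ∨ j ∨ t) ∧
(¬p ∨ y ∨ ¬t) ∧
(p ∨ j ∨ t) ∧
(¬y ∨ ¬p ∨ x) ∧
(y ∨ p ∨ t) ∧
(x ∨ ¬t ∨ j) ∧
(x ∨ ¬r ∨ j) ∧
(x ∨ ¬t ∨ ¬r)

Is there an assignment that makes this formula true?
No

No, the formula is not satisfiable.

No assignment of truth values to the variables can make all 26 clauses true simultaneously.

The formula is UNSAT (unsatisfiable).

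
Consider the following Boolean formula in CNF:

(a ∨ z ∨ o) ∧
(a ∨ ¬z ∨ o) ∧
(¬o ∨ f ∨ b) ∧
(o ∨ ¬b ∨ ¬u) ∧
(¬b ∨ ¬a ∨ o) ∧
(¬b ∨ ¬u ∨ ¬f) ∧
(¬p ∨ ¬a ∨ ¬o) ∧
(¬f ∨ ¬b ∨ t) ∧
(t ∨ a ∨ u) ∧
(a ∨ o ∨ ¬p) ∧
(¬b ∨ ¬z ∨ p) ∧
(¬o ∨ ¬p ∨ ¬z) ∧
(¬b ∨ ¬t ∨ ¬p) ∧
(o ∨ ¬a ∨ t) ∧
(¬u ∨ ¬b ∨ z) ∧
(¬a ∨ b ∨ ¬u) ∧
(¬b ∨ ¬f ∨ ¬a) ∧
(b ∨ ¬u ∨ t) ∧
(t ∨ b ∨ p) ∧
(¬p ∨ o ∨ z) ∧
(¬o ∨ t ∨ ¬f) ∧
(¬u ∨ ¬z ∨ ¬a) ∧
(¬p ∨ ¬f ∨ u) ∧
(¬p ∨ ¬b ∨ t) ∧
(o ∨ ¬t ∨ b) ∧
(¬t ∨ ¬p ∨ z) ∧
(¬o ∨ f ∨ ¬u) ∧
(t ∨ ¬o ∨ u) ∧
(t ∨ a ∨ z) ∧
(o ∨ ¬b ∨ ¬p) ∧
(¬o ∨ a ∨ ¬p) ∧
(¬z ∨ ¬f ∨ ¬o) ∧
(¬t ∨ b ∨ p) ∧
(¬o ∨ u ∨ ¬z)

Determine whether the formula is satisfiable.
Yes

Yes, the formula is satisfiable.

One satisfying assignment is: o=True, t=True, b=True, z=False, f=False, a=False, p=False, u=False

Verification: With this assignment, all 34 clauses evaluate to true.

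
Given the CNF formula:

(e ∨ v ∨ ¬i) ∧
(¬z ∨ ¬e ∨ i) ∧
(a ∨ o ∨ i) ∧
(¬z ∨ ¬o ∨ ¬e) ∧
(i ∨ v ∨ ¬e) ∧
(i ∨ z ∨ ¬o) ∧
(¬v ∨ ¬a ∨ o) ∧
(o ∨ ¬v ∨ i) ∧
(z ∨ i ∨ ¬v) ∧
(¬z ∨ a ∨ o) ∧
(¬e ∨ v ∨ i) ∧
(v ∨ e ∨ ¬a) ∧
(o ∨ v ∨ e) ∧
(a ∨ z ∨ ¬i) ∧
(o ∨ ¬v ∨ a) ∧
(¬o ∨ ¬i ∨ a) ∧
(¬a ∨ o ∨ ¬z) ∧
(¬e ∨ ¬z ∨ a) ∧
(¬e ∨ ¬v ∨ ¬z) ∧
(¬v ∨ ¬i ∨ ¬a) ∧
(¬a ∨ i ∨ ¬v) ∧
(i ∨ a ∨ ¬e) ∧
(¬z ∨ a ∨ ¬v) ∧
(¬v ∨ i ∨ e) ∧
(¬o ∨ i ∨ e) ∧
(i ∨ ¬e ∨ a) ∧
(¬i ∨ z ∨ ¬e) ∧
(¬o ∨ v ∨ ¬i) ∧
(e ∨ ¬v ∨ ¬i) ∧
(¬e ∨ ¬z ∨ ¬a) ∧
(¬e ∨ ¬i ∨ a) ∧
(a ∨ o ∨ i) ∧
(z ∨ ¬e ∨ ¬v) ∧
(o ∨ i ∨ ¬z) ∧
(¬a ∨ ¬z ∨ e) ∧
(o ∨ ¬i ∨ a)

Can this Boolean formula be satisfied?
No

No, the formula is not satisfiable.

No assignment of truth values to the variables can make all 36 clauses true simultaneously.

The formula is UNSAT (unsatisfiable).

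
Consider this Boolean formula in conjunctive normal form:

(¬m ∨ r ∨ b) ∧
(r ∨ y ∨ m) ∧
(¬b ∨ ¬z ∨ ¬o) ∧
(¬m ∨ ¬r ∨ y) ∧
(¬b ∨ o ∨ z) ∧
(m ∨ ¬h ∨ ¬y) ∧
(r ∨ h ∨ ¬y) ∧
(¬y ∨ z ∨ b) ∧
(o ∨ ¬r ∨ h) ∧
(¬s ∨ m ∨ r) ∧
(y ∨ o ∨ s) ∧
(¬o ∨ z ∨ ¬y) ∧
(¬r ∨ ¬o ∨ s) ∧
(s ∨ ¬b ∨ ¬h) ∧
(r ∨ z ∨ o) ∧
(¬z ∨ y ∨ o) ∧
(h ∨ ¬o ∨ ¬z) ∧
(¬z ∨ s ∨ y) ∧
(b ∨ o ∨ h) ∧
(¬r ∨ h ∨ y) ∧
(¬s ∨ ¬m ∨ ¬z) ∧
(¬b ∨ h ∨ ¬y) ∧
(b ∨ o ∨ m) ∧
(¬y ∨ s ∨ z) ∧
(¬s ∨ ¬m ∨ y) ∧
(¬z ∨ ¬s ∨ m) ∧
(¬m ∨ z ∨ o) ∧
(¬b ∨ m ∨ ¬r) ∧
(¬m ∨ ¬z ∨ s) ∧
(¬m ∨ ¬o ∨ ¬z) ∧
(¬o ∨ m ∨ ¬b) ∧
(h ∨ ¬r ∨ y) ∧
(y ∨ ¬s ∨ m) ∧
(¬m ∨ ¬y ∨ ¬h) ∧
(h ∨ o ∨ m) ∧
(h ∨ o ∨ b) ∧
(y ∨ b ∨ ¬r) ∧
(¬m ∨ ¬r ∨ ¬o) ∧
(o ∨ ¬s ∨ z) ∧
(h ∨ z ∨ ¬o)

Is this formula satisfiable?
No

No, the formula is not satisfiable.

No assignment of truth values to the variables can make all 40 clauses true simultaneously.

The formula is UNSAT (unsatisfiable).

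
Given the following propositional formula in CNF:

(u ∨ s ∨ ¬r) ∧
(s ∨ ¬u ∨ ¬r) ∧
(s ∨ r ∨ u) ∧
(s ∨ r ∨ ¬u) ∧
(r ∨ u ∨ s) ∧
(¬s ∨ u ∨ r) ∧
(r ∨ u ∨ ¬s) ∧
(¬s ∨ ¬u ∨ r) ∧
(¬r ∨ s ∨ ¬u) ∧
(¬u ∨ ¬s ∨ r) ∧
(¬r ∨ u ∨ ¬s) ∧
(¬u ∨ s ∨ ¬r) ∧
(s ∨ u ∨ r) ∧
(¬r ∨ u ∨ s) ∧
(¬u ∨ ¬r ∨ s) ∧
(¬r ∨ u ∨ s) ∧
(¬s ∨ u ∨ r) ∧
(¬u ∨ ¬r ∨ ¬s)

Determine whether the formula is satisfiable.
No

No, the formula is not satisfiable.

No assignment of truth values to the variables can make all 18 clauses true simultaneously.

The formula is UNSAT (unsatisfiable).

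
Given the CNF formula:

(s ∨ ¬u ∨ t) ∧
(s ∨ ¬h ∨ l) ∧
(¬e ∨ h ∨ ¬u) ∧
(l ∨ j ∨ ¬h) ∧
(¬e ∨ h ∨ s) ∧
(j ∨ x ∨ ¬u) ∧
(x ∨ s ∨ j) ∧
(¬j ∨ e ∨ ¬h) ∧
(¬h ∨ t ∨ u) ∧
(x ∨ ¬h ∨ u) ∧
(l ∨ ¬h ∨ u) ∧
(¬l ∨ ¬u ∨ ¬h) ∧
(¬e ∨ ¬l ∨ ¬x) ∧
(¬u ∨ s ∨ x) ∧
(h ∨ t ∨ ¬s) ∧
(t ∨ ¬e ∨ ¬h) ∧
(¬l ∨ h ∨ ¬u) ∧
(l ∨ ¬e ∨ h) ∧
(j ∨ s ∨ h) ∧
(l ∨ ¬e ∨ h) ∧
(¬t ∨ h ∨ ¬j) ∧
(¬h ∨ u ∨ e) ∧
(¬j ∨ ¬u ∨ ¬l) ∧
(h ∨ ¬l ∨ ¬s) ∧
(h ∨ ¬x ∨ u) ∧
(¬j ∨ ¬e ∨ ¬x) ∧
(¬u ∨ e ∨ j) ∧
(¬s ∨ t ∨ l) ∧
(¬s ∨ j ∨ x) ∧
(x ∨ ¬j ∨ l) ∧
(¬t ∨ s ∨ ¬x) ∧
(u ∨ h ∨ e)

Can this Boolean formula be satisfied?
No

No, the formula is not satisfiable.

No assignment of truth values to the variables can make all 32 clauses true simultaneously.

The formula is UNSAT (unsatisfiable).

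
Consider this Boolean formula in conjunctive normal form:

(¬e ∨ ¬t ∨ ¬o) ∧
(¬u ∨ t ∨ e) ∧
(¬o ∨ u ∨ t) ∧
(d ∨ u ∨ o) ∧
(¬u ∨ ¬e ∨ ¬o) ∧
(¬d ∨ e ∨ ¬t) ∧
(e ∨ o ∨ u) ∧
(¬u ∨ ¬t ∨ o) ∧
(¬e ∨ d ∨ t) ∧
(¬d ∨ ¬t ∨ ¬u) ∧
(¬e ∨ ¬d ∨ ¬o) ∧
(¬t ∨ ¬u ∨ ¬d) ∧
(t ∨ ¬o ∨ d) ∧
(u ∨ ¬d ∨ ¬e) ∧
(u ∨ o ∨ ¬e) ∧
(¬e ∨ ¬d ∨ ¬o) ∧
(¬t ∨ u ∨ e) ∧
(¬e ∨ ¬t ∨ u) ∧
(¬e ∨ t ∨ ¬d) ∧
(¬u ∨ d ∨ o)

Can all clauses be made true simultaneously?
Yes

Yes, the formula is satisfiable.

One satisfying assignment is: u=True, t=True, e=False, o=True, d=False

Verification: With this assignment, all 20 clauses evaluate to true.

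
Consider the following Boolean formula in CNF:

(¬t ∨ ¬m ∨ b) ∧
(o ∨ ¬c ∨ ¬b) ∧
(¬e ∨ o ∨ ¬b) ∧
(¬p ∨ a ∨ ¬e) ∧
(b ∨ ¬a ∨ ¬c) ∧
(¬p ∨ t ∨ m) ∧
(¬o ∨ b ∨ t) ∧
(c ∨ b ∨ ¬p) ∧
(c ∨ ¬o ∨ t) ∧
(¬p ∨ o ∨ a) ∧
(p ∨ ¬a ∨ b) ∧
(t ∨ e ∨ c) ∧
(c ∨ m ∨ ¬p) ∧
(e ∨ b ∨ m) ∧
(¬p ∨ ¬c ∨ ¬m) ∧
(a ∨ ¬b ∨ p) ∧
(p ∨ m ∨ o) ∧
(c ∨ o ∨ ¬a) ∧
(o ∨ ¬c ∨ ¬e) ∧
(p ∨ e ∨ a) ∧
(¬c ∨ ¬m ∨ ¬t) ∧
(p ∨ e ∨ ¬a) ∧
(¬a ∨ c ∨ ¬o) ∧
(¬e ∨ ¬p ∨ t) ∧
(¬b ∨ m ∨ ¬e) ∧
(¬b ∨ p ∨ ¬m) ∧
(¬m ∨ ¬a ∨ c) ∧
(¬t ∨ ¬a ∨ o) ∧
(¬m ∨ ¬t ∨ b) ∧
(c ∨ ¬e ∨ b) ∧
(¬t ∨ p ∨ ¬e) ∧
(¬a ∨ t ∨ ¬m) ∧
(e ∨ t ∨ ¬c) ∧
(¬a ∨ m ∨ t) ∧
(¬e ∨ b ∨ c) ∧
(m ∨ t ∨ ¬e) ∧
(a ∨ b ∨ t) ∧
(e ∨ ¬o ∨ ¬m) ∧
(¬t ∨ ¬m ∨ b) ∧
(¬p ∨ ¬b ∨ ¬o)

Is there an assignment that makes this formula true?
No

No, the formula is not satisfiable.

No assignment of truth values to the variables can make all 40 clauses true simultaneously.

The formula is UNSAT (unsatisfiable).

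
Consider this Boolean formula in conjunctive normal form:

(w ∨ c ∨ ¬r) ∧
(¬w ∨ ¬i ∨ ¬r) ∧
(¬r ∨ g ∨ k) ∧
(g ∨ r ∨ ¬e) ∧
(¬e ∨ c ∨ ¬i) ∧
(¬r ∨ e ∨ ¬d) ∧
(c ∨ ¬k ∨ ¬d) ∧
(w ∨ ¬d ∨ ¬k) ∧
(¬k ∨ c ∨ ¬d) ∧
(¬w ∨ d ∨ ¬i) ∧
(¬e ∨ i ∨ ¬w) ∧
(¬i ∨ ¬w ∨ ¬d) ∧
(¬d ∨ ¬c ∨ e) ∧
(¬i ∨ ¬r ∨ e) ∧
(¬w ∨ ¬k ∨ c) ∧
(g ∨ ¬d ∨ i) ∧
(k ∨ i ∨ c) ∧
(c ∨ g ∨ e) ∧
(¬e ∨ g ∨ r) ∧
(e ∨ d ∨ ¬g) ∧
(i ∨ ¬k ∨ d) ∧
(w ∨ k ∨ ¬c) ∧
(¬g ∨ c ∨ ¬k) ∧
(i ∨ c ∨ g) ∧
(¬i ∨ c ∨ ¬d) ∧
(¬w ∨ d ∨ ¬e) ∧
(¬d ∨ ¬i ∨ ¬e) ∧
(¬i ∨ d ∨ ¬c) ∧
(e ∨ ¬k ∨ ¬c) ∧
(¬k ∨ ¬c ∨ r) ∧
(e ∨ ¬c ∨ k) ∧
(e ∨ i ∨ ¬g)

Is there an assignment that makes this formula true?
No

No, the formula is not satisfiable.

No assignment of truth values to the variables can make all 32 clauses true simultaneously.

The formula is UNSAT (unsatisfiable).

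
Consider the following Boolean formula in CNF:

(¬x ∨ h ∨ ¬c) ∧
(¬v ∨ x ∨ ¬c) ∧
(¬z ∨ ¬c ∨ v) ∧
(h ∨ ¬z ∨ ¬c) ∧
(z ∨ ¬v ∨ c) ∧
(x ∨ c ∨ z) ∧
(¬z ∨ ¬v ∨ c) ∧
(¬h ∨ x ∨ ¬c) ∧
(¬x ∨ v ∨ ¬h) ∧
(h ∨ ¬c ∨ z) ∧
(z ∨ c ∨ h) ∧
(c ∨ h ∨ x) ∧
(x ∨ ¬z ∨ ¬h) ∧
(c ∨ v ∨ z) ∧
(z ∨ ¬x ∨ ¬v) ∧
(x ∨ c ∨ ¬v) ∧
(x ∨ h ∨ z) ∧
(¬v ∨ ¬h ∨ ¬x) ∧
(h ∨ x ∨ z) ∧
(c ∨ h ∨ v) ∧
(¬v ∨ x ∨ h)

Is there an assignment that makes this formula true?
No

No, the formula is not satisfiable.

No assignment of truth values to the variables can make all 21 clauses true simultaneously.

The formula is UNSAT (unsatisfiable).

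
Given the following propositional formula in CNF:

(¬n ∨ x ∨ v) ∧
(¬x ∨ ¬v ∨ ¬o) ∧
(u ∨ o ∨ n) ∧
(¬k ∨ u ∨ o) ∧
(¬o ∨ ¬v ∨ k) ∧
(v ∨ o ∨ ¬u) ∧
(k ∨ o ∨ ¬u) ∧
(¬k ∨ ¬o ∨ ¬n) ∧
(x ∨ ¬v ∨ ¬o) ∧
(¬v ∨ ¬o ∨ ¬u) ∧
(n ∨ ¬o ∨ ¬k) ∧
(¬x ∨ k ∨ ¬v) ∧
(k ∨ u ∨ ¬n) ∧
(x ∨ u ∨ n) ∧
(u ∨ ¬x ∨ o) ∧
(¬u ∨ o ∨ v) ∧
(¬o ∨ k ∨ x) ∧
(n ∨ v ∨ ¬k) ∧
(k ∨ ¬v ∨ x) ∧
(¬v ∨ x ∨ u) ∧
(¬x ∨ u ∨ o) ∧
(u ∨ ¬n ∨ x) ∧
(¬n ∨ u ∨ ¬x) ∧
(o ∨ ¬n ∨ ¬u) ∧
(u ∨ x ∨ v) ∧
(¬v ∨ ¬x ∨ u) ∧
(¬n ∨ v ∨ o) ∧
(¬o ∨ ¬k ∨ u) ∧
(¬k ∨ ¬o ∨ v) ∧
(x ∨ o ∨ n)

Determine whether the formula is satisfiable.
Yes

Yes, the formula is satisfiable.

One satisfying assignment is: x=True, u=False, v=False, n=False, o=True, k=False

Verification: With this assignment, all 30 clauses evaluate to true.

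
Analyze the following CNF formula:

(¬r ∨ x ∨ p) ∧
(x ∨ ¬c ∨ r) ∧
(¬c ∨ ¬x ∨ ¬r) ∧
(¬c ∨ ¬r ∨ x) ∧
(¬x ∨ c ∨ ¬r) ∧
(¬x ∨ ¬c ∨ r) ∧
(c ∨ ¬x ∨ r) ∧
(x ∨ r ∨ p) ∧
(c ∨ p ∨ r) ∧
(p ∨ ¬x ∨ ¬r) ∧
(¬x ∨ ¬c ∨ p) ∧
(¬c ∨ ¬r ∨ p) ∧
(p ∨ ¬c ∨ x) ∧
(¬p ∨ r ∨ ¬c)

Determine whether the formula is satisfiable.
Yes

Yes, the formula is satisfiable.

One satisfying assignment is: p=True, x=False, r=False, c=False

Verification: With this assignment, all 14 clauses evaluate to true.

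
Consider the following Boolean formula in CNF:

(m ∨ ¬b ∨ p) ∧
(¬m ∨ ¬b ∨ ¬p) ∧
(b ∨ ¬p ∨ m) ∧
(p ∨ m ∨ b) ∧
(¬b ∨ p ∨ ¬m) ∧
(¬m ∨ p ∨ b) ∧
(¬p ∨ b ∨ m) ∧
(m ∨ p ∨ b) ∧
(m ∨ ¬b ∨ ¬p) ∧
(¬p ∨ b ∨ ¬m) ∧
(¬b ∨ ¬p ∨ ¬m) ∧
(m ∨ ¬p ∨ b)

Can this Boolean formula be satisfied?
No

No, the formula is not satisfiable.

No assignment of truth values to the variables can make all 12 clauses true simultaneously.

The formula is UNSAT (unsatisfiable).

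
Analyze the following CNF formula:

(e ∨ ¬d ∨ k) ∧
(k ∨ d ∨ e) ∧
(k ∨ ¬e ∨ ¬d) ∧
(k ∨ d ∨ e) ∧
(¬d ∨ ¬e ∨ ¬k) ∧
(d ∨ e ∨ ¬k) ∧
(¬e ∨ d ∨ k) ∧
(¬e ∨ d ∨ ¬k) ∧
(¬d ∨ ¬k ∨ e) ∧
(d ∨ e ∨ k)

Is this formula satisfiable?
No

No, the formula is not satisfiable.

No assignment of truth values to the variables can make all 10 clauses true simultaneously.

The formula is UNSAT (unsatisfiable).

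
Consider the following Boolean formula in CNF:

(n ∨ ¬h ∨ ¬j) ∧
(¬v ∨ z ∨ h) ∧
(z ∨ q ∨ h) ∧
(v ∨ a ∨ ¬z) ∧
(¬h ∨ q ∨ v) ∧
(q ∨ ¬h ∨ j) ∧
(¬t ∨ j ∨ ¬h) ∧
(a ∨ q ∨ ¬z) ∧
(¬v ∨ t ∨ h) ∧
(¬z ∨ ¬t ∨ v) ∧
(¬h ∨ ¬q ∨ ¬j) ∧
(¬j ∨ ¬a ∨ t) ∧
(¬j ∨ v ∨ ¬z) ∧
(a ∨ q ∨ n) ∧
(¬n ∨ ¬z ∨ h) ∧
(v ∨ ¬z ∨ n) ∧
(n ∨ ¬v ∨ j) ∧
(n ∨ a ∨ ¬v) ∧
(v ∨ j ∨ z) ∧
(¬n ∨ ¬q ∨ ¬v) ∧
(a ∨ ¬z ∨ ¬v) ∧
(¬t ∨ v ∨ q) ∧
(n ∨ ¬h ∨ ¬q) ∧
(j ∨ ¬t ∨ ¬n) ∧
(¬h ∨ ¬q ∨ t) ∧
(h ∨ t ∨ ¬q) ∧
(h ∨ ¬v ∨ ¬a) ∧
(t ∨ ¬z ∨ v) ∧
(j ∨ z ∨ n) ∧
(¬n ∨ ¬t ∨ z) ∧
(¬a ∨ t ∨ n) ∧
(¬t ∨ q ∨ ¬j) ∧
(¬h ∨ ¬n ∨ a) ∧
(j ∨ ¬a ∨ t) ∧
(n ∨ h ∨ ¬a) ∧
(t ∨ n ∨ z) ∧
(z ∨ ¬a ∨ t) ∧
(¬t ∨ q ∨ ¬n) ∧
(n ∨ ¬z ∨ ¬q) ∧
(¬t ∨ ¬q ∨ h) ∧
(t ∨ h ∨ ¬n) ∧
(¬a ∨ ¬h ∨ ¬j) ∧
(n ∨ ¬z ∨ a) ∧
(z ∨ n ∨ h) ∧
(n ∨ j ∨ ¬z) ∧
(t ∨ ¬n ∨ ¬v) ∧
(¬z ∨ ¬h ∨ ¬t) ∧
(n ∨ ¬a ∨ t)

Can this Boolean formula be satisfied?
No

No, the formula is not satisfiable.

No assignment of truth values to the variables can make all 48 clauses true simultaneously.

The formula is UNSAT (unsatisfiable).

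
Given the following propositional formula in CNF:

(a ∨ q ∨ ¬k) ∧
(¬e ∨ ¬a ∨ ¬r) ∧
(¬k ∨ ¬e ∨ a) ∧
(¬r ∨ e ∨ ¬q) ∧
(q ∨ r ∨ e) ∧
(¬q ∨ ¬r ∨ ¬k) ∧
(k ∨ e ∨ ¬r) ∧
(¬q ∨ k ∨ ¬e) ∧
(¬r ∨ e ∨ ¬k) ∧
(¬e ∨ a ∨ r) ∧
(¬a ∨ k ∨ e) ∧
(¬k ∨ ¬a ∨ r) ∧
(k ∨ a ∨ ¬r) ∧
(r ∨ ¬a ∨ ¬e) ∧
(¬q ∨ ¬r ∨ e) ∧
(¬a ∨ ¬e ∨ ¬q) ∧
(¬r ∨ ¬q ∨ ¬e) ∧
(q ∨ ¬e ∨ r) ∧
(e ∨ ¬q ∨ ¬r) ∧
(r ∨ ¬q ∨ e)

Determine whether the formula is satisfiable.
No

No, the formula is not satisfiable.

No assignment of truth values to the variables can make all 20 clauses true simultaneously.

The formula is UNSAT (unsatisfiable).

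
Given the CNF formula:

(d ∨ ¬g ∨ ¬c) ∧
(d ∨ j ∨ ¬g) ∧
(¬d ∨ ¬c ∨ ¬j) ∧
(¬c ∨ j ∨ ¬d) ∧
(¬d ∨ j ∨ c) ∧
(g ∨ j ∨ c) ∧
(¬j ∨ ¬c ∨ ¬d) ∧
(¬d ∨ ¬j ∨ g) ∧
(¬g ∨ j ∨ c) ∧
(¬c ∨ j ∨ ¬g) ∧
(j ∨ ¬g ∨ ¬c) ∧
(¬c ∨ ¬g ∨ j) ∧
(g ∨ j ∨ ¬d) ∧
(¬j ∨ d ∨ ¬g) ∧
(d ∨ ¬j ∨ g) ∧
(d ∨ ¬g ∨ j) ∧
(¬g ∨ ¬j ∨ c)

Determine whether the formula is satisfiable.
Yes

Yes, the formula is satisfiable.

One satisfying assignment is: j=False, c=True, d=False, g=False

Verification: With this assignment, all 17 clauses evaluate to true.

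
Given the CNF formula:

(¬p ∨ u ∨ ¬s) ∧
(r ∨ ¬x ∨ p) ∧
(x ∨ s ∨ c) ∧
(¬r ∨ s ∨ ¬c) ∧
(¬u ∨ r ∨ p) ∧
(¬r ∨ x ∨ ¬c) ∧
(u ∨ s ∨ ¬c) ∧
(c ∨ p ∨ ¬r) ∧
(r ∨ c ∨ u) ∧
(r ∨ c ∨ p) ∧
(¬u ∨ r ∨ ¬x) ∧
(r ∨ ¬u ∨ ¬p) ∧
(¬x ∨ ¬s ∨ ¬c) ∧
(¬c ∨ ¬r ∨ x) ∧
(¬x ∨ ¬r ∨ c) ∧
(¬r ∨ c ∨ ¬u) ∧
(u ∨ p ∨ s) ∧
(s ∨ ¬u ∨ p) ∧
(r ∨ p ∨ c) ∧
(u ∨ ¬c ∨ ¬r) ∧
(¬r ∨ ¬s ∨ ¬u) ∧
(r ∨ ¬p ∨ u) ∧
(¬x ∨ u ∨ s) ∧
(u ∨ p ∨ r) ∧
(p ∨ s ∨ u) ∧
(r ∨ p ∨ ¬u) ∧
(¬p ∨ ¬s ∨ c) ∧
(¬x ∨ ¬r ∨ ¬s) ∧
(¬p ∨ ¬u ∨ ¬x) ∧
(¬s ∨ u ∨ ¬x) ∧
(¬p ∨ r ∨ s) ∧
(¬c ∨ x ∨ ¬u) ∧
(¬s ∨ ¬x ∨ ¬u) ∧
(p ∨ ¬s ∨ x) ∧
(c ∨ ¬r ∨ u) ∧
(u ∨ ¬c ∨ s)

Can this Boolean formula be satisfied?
No

No, the formula is not satisfiable.

No assignment of truth values to the variables can make all 36 clauses true simultaneously.

The formula is UNSAT (unsatisfiable).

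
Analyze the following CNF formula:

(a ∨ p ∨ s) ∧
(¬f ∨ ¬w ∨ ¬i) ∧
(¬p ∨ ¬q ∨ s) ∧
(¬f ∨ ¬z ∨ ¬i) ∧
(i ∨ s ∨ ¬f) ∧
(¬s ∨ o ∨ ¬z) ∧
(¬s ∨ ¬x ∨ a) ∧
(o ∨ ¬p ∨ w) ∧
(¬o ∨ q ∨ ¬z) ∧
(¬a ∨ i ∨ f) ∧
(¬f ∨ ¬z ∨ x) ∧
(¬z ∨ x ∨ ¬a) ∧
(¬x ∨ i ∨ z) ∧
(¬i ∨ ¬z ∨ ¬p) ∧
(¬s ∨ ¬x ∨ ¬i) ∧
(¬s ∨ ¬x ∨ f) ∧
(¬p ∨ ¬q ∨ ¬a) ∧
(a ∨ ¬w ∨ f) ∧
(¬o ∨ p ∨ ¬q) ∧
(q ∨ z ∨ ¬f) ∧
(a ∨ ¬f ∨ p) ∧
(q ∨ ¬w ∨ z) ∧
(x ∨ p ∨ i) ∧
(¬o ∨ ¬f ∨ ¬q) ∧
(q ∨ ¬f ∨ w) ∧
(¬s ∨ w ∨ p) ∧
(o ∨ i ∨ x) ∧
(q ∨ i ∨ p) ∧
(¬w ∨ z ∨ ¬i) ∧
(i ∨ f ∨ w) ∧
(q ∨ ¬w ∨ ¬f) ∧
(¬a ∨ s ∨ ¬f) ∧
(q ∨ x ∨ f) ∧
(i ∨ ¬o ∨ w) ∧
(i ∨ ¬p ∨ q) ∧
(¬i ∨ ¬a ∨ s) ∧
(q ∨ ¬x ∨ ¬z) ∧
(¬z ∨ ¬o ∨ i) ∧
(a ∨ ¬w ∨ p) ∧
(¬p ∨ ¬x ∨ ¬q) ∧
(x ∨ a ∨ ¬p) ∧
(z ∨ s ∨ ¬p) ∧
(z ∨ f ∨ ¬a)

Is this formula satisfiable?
No

No, the formula is not satisfiable.

No assignment of truth values to the variables can make all 43 clauses true simultaneously.

The formula is UNSAT (unsatisfiable).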